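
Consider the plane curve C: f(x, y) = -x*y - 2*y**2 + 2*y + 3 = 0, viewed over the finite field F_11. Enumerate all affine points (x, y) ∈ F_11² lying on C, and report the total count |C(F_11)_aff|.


Affine F_11-points: {(1, 7), (1, 10), (3, 1), (3, 4), (5, 2), (7, 6), (7, 8), (8, 3), (8, 5), (10, 9)}; count = 10.

For each of the 121 pairs (x, y) ∈ F_11², evaluate f(x, y) mod 11. Record the zeros.
  x = 0: [0↦3, 1↦3, 2↦10, 3↦2, 4↦1, 5↦7, 6↦9, 7↦7, 8↦1, 9↦2, 10↦10]  zeros at y ∈ ∅
  x = 1: [0↦3, 1↦2, 2↦8, 3↦10, 4↦8, 5↦2, 6↦3, 7↦0, 8↦4, 9↦4, 10↦0]  zeros at y ∈ {7, 10}
  x = 2: [0↦3, 1↦1, 2↦6, 3↦7, 4↦4, 5↦8, 6↦8, 7↦4, 8↦7, 9↦6, 10↦1]  zeros at y ∈ ∅
  x = 3: [0↦3, 1↦0, 2↦4, 3↦4, 4↦0, 5↦3, 6↦2, 7↦8, 8↦10, 9↦8, 10↦2]  zeros at y ∈ {1, 4}
  x = 4: [0↦3, 1↦10, 2↦2, 3↦1, 4↦7, 5↦9, 6↦7, 7↦1, 8↦2, 9↦10, 10↦3]  zeros at y ∈ ∅
  x = 5: [0↦3, 1↦9, 2↦0, 3↦9, 4↦3, 5↦4, 6↦1, 7↦5, 8↦5, 9↦1, 10↦4]  zeros at y ∈ {2}
  x = 6: [0↦3, 1↦8, 2↦9, 3↦6, 4↦10, 5↦10, 6↦6, 7↦9, 8↦8, 9↦3, 10↦5]  zeros at y ∈ ∅
  x = 7: [0↦3, 1↦7, 2↦7, 3↦3, 4↦6, 5↦5, 6↦0, 7↦2, 8↦0, 9↦5, 10↦6]  zeros at y ∈ {6, 8}
  x = 8: [0↦3, 1↦6, 2↦5, 3↦0, 4↦2, 5↦0, 6↦5, 7↦6, 8↦3, 9↦7, 10↦7]  zeros at y ∈ {3, 5}
  x = 9: [0↦3, 1↦5, 2↦3, 3↦8, 4↦9, 5↦6, 6↦10, 7↦10, 8↦6, 9↦9, 10↦8]  zeros at y ∈ ∅
  x = 10: [0↦3, 1↦4, 2↦1, 3↦5, 4↦5, 5↦1, 6↦4, 7↦3, 8↦9, 9↦0, 10↦9]  zeros at y ∈ {9}
Collecting zeros: affine points = {(1, 7), (1, 10), (3, 1), (3, 4), (5, 2), (7, 6), (7, 8), (8, 3), (8, 5), (10, 9)}.
Total count |C(F_11)_aff| = 10.


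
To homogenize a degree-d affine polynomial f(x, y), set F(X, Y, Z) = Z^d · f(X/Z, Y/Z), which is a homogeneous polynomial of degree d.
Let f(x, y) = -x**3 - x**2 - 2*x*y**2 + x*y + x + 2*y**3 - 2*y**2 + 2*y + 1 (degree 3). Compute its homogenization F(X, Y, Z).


F(X, Y, Z) = -X**3 - X**2*Z - 2*X*Y**2 + X*Y*Z + X*Z**2 + 2*Y**3 - 2*Y**2*Z + 2*Y*Z**2 + Z**3

deg(f) = 3.
Substitute x = X/Z, y = Y/Z into f, then multiply by Z^3.
  monomial -1·x^3·y^0 ↦ -1·X^3·Y^0·Z^0.
  monomial -1·x^2·y^0 ↦ -1·X^2·Y^0·Z^1.
  monomial -2·x^1·y^2 ↦ -2·X^1·Y^2·Z^0.
  monomial 1·x^1·y^1 ↦ 1·X^1·Y^1·Z^1.
  monomial 1·x^1·y^0 ↦ 1·X^1·Y^0·Z^2.
  monomial 2·x^0·y^3 ↦ 2·X^0·Y^3·Z^0.
  monomial -2·x^0·y^2 ↦ -2·X^0·Y^2·Z^1.
  monomial 2·x^0·y^1 ↦ 2·X^0·Y^1·Z^2.
  monomial 1·x^0·y^0 ↦ 1·X^0·Y^0·Z^3.
Collecting: F(X, Y, Z) = -X**3 - X**2*Z - 2*X*Y**2 + X*Y*Z + X*Z**2 + 2*Y**3 - 2*Y**2*Z + 2*Y*Z**2 + Z**3.


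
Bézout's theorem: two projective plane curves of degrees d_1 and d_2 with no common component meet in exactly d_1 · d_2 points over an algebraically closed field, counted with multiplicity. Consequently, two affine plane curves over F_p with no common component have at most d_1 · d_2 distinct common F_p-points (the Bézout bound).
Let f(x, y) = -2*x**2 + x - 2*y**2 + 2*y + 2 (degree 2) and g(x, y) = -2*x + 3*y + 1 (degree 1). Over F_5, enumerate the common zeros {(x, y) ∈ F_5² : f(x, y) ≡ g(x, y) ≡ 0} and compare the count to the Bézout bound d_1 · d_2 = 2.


Common zeros: {(0, 3), (4, 4)}; count = 2; Bézout bound = 2.

deg(f) = 2, deg(g) = 1, so Bézout bound = 2.
Scan x ∈ F_5. For each x, list the y ∈ F_5 with f(x, y) ≡ 0 and those with g(x, y) ≡ 0 (mod 5); the common zeros in that column are the intersection.
  x = 0: f ≡ 0 at y ∈ {3}; g ≡ 0 at y ∈ {3}; common: {3}.
  x = 1: f ≡ 0 at y ∈ ∅; g ≡ 0 at y ∈ {2}; common: ∅.
  x = 2: f ≡ 0 at y ∈ ∅; g ≡ 0 at y ∈ {1}; common: ∅.
  x = 3: f ≡ 0 at y ∈ {3}; g ≡ 0 at y ∈ {0}; common: ∅.
  x = 4: f ≡ 0 at y ∈ {2, 4}; g ≡ 0 at y ∈ {4}; common: {4}.
Collecting: common zeros = {(0, 3), (4, 4)}, so the count is 2.
Comparison with the Bézout bound: 2 ≤ 2 = deg(f)·deg(g), as expected for curves with no common component (the bound is attained).


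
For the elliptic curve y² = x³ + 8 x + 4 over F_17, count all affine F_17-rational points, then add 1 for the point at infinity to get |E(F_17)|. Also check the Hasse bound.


Affine points = {(0, 2), (0, 15), (1, 8), (1, 9), (3, 2), (3, 15), (4, 7), (4, 10), (5, 4), (5, 13), (6, 8), (6, 9), (8, 6), (8, 11), (10, 8), (10, 9), (12, 3), (12, 14), (14, 2), (14, 15)}; affine count = 20; |E(F_17)| = 21.

Discriminant check: Δ ∝ 4a³ + 27b² = 4·8³ + 27·4² = 4·512 + 27·16 ≡ 15 (mod 17). Nonzero ⇒ E is nonsingular.
For each x ∈ F_17, compute rhs = x³ + 8·x + 4 mod 17, then count y ∈ F_17 with y² ≡ rhs.
  x = 0: rhs = 4, matching y values: 2, 15 (2 points).
  x = 1: rhs = 13, matching y values: 8, 9 (2 points).
  x = 2: rhs = 11, matching y values: none (0 points).
  x = 3: rhs = 4, matching y values: 2, 15 (2 points).
  x = 4: rhs = 15, matching y values: 7, 10 (2 points).
  x = 5: rhs = 16, matching y values: 4, 13 (2 points).
  x = 6: rhs = 13, matching y values: 8, 9 (2 points).
  x = 7: rhs = 12, matching y values: none (0 points).
  x = 8: rhs = 2, matching y values: 6, 11 (2 points).
  x = 9: rhs = 6, matching y values: none (0 points).
  x = 10: rhs = 13, matching y values: 8, 9 (2 points).
  x = 11: rhs = 12, matching y values: none (0 points).
  x = 12: rhs = 9, matching y values: 3, 14 (2 points).
  x = 13: rhs = 10, matching y values: none (0 points).
  x = 14: rhs = 4, matching y values: 2, 15 (2 points).
  x = 15: rhs = 14, matching y values: none (0 points).
  x = 16: rhs = 12, matching y values: none (0 points).
Total affine count: 20.
Full point count |E(F_17)| = 20 + 1 = 21.
Hasse bound: |21 − (17+1)| = |3| = 3 ≤ 2√17 ≈ 8.2462 ✓.


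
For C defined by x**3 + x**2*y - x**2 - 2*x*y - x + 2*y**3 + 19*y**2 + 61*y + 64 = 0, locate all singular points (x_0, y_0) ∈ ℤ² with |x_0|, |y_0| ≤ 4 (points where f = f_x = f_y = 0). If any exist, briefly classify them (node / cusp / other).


Singular points: {(1, -3)}; classification: node.

Compute partial derivatives:
  f_x = 3*x**2 + 2*x*y - 2*x - 2*y - 1.
  f_y = x**2 - 2*x + 6*y**2 + 38*y + 61.
Scan x_0 ∈ {−4, ..., 4}. For each x_0, f_y(x_0, y) is a polynomial in y; find its integer roots y ∈ {−4, ..., 4}, then test f_x and f at those candidates.
  x = -4: f_y(-4, y) = 6*y**2 + 38*y + 85; no integer root y with |y| ≤ 4.
  x = -3: f_y(-3, y) = 6*y**2 + 38*y + 76; no integer root y with |y| ≤ 4.
  x = -2: f_y(-2, y) = 6*y**2 + 38*y + 69; no integer root y with |y| ≤ 4.
  x = -1: f_y(-1, y) = 6*y**2 + 38*y + 64; no integer root y with |y| ≤ 4.
  x = 0: f_y(0, y) = 6*y**2 + 38*y + 61; no integer root y with |y| ≤ 4.
  x = 1: f_y(1, y) = 6*y**2 + 38*y + 60; vanishes at y ∈ {-3}. (1, -3): f_x = 0, f = 0 — SINGULAR.
  x = 2: f_y(2, y) = 6*y**2 + 38*y + 61; no integer root y with |y| ≤ 4.
  x = 3: f_y(3, y) = 6*y**2 + 38*y + 64; no integer root y with |y| ≤ 4.
  x = 4: f_y(4, y) = 6*y**2 + 38*y + 69; no integer root y with |y| ≤ 4.
Only singular point on the grid: (1, -3).
Classify: substitute x = 1 + u, y = -3 + v and expand: f = u**3 + u**2*v - u**2 + 2*v**3 + v**2.
No constant or linear terms (consistent with a singular point). Quadratic part: -u**2 + v**2. Cubic part: u**3 + u**2*v + 2*v**3.
The quadratic part v**2 - u**2 = (v − u)(v + u) splits into two distinct linear factors, so there are two distinct tangent lines y − -3 = ±(x − 1) — this is a node (ordinary double point).
Classification: node.


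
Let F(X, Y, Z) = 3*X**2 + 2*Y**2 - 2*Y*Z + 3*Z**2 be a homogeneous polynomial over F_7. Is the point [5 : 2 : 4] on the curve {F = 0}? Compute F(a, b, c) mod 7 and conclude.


F(5,2,4) ≡ 3 (mod 7); P is NOT on the curve.

Evaluate F(5, 2, 4) term-by-term (mod 7).
  3*X**2 ↦ 3·25·1·1 = 75
  2*Y**2 ↦ 2·1·4·1 = 8
  -2*Y*Z ↦ -2·1·2·4 = -16
  3*Z**2 ↦ 3·1·1·16 = 48
Sum: F(5, 2, 4) = (75) + (8) + (-16) + (48) = 115.
Reducing mod 7: 115 ≡ 3 (mod 7).
Since F(a, b, c) ≡ 3 ≠ 0 (mod 7), P does NOT lie on the curve.


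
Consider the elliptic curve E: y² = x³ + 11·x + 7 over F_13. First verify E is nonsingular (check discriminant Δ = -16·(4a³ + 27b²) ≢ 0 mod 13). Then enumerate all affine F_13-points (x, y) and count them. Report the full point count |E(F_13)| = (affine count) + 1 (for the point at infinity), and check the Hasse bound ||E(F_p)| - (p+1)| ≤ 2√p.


Affine points = {(6, 4), (6, 9), (8, 3), (8, 10), (9, 4), (9, 9), (10, 5), (10, 8), (11, 4), (11, 9)}; affine count = 10; |E(F_13)| = 11.

Discriminant check: Δ ∝ 4a³ + 27b² = 4·11³ + 27·7² = 4·1331 + 27·49 ≡ 4 (mod 13). Nonzero ⇒ E is nonsingular.
For each x ∈ F_13, compute rhs = x³ + 11·x + 7 mod 13, then count y ∈ F_13 with y² ≡ rhs.
  x = 0: rhs = 7, matching y values: none (0 points).
  x = 1: rhs = 6, matching y values: none (0 points).
  x = 2: rhs = 11, matching y values: none (0 points).
  x = 3: rhs = 2, matching y values: none (0 points).
  x = 4: rhs = 11, matching y values: none (0 points).
  x = 5: rhs = 5, matching y values: none (0 points).
  x = 6: rhs = 3, matching y values: 4, 9 (2 points).
  x = 7: rhs = 11, matching y values: none (0 points).
  x = 8: rhs = 9, matching y values: 3, 10 (2 points).
  x = 9: rhs = 3, matching y values: 4, 9 (2 points).
  x = 10: rhs = 12, matching y values: 5, 8 (2 points).
  x = 11: rhs = 3, matching y values: 4, 9 (2 points).
  x = 12: rhs = 8, matching y values: none (0 points).
Total affine count: 10.
Full point count |E(F_13)| = 10 + 1 = 11.
Hasse bound: |11 − (13+1)| = |-3| = 3 ≤ 2√13 ≈ 7.2111 ✓.


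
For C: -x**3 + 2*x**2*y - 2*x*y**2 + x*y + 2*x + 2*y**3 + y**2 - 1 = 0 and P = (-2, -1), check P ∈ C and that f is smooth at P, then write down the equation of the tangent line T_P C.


Tangent line at P: -5*x + 2*y - 8 = 0.

Step 1: f(-2, -1) = 0, so P lies on C.
Step 2: partial derivatives
  f_x(x, y) = -3*x**2 + 4*x*y - 2*y**2 + y + 2, f_y(x, y) = 2*x**2 - 4*x*y + x + 6*y**2 + 2*y.
  f_x(P) = -5, f_y(P) = 2 (gradient nonzero, so P is smooth).
Step 3: tangent line at P: -5·(x − -2) + 2·(y − -1) = 0.
Expanding: -5*x + 2*y - 8 = 0.


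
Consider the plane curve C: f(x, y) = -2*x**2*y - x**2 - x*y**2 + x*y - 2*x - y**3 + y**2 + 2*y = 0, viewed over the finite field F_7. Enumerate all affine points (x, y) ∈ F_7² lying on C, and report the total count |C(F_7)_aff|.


Affine F_7-points: {(0, 0), (0, 2), (0, 6), (1, 4), (2, 1), (2, 2), (2, 3), (4, 6), (5, 0), (6, 4)}; count = 10.

For each of the 49 pairs (x, y) ∈ F_7², evaluate f(x, y) mod 7. Record the zeros.
  x = 0: [0↦0, 1↦2, 2↦0, 3↦2, 4↦2, 5↦1, 6↦0]  zeros at y ∈ {0, 2, 6}
  x = 1: [0↦4, 1↦4, 2↦5, 3↦1, 4↦0, 5↦3, 6↦4]  zeros at y ∈ {4}
  x = 2: [0↦6, 1↦0, 2↦0, 3↦0, 4↦1, 5↦4, 6↦3]  zeros at y ∈ {1, 2, 3}
  x = 3: [0↦6, 1↦4, 2↦6, 3↦6, 4↦5, 5↦4, 6↦4]  zeros at y ∈ ∅
  x = 4: [0↦4, 1↦2, 2↦2, 3↦5, 4↦5, 5↦3, 6↦0]  zeros at y ∈ {6}
  x = 5: [0↦0, 1↦1, 2↦2, 3↦4, 4↦1, 5↦1, 6↦5]  zeros at y ∈ {0}
  x = 6: [0↦1, 1↦1, 2↦6, 3↦3, 4↦0, 5↦5, 6↦5]  zeros at y ∈ {4}
Collecting zeros: affine points = {(0, 0), (0, 2), (0, 6), (1, 4), (2, 1), (2, 2), (2, 3), (4, 6), (5, 0), (6, 4)}.
Total count |C(F_7)_aff| = 10.


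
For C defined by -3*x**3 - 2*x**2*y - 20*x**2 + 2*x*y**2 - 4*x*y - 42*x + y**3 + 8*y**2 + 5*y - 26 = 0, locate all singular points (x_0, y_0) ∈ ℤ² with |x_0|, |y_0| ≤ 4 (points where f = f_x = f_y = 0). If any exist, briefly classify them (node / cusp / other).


Singular points: {(-2, -1)}; classification: cusp.

Compute partial derivatives:
  f_x = -9*x**2 - 4*x*y - 40*x + 2*y**2 - 4*y - 42.
  f_y = -2*x**2 + 4*x*y - 4*x + 3*y**2 + 16*y + 5.
Scan x_0 ∈ {−4, ..., 4}. For each x_0, f_y(x_0, y) is a polynomial in y; find its integer roots y ∈ {−4, ..., 4}, then test f_x and f at those candidates.
  x = -4: f_y(-4, y) = 3*y**2 - 11; no integer root y with |y| ≤ 4.
  x = -3: f_y(-3, y) = 3*y**2 + 4*y - 1; no integer root y with |y| ≤ 4.
  x = -2: f_y(-2, y) = 3*y**2 + 8*y + 5; vanishes at y ∈ {-1}. (-2, -1): f_x = 0, f = 0 — SINGULAR.
  x = -1: f_y(-1, y) = 3*y**2 + 12*y + 7; no integer root y with |y| ≤ 4.
  x = 0: f_y(0, y) = 3*y**2 + 16*y + 5; no integer root y with |y| ≤ 4.
  x = 1: f_y(1, y) = 3*y**2 + 20*y - 1; no integer root y with |y| ≤ 4.
  x = 2: f_y(2, y) = 3*y**2 + 24*y - 11; no integer root y with |y| ≤ 4.
  x = 3: f_y(3, y) = 3*y**2 + 28*y - 25; no integer root y with |y| ≤ 4.
  x = 4: f_y(4, y) = 3*y**2 + 32*y - 43; no integer root y with |y| ≤ 4.
Only singular point on the grid: (-2, -1).
Classify: substitute x = -2 + u, y = -1 + v and expand: f = -3*u**3 - 2*u**2*v + 2*u*v**2 + v**3 + v**2.
No constant or linear terms (consistent with a singular point). Quadratic part: v**2. Cubic part: -3*u**3 - 2*u**2*v + 2*u*v**2 + v**3.
The quadratic part v**2 is a perfect square, so there is a single (double) tangent line v = 0, i.e. y = -1. Restricting the cubic part to that line (v = 0) leaves -3*u**3 ≠ 0, so f is not divisible by v and the branch is v² ≈ 3*u**3 to lowest order — this is a cusp.
Classification: cusp.


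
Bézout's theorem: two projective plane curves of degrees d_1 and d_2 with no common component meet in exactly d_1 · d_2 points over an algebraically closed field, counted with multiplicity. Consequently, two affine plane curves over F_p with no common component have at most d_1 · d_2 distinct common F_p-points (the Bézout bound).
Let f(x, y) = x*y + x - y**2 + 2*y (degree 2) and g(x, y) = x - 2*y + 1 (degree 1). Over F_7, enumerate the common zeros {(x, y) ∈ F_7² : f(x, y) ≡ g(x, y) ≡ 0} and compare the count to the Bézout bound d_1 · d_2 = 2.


Common zeros: ∅; count = 0; Bézout bound = 2.

deg(f) = 2, deg(g) = 1, so Bézout bound = 2.
Scan x ∈ F_7. For each x, list the y ∈ F_7 with f(x, y) ≡ 0 and those with g(x, y) ≡ 0 (mod 7); the common zeros in that column are the intersection.
  x = 0: f ≡ 0 at y ∈ {0, 2}; g ≡ 0 at y ∈ {4}; common: ∅.
  x = 1: f ≡ 0 at y ∈ ∅; g ≡ 0 at y ∈ {1}; common: ∅.
  x = 2: f ≡ 0 at y ∈ ∅; g ≡ 0 at y ∈ {5}; common: ∅.
  x = 3: f ≡ 0 at y ∈ {1, 4}; g ≡ 0 at y ∈ {2}; common: ∅.
  x = 4: f ≡ 0 at y ∈ ∅; g ≡ 0 at y ∈ {6}; common: ∅.
  x = 5: f ≡ 0 at y ∈ ∅; g ≡ 0 at y ∈ {3}; common: ∅.
  x = 6: f ≡ 0 at y ∈ {3, 5}; g ≡ 0 at y ∈ {0}; common: ∅.
Collecting: common zeros = ∅, so the count is 0.
Comparison with the Bézout bound: 0 ≤ 2 = deg(f)·deg(g), as expected for curves with no common component (the affine F_7-count falls short of the bound because intersections may lie at infinity, over extension fields, or carry multiplicity).


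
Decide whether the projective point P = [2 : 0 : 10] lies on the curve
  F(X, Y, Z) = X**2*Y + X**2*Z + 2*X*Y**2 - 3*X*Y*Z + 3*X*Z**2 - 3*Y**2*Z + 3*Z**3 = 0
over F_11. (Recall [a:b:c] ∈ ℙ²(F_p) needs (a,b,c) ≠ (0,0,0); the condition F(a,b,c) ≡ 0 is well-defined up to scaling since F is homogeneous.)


F(2,0,10) ≡ 10 (mod 11); P is NOT on the curve.

Evaluate F(2, 0, 10) term-by-term (mod 11).
  X**2*Y ↦ 1·4·0·1 = 0
  X**2*Z ↦ 1·4·1·10 = 40
  2*X*Y**2 ↦ 2·2·0·1 = 0
  -3*X*Y*Z ↦ -3·2·0·10 = 0
  3*X*Z**2 ↦ 3·2·1·100 = 600
  -3*Y**2*Z ↦ -3·1·0·10 = 0
  3*Z**3 ↦ 3·1·1·1000 = 3000
Sum: F(2, 0, 10) = (0) + (40) + (0) + (0) + (600) + (0) + (3000) = 3640.
Reducing mod 11: 3640 ≡ 10 (mod 11).
Since F(a, b, c) ≡ 10 ≠ 0 (mod 11), P does NOT lie on the curve.


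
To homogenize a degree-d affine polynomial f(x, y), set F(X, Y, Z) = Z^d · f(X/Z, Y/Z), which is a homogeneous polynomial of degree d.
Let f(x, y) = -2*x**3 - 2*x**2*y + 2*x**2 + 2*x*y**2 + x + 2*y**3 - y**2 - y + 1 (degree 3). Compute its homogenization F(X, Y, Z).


F(X, Y, Z) = -2*X**3 - 2*X**2*Y + 2*X**2*Z + 2*X*Y**2 + X*Z**2 + 2*Y**3 - Y**2*Z - Y*Z**2 + Z**3

deg(f) = 3.
Substitute x = X/Z, y = Y/Z into f, then multiply by Z^3.
  monomial -2·x^3·y^0 ↦ -2·X^3·Y^0·Z^0.
  monomial -2·x^2·y^1 ↦ -2·X^2·Y^1·Z^0.
  monomial 2·x^2·y^0 ↦ 2·X^2·Y^0·Z^1.
  monomial 2·x^1·y^2 ↦ 2·X^1·Y^2·Z^0.
  monomial 1·x^1·y^0 ↦ 1·X^1·Y^0·Z^2.
  monomial 2·x^0·y^3 ↦ 2·X^0·Y^3·Z^0.
  monomial -1·x^0·y^2 ↦ -1·X^0·Y^2·Z^1.
  monomial -1·x^0·y^1 ↦ -1·X^0·Y^1·Z^2.
  monomial 1·x^0·y^0 ↦ 1·X^0·Y^0·Z^3.
Collecting: F(X, Y, Z) = -2*X**3 - 2*X**2*Y + 2*X**2*Z + 2*X*Y**2 + X*Z**2 + 2*Y**3 - Y**2*Z - Y*Z**2 + Z**3.


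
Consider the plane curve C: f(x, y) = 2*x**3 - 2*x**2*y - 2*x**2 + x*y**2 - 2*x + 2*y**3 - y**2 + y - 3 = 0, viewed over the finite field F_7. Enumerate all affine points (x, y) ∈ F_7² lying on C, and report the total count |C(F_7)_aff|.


Affine F_7-points: {(0, 6), (1, 4), (2, 2), (2, 6), (3, 1), (3, 4), (5, 6), (6, 3)}; count = 8.

For each of the 49 pairs (x, y) ∈ F_7², evaluate f(x, y) mod 7. Record the zeros.
  x = 0: [0↦4, 1↦6, 2↦4, 3↦3, 4↦1, 5↦3, 6↦0]  zeros at y ∈ {6}
  x = 1: [0↦2, 1↦3, 2↦2, 3↦4, 4↦0, 5↦2, 6↦1]  zeros at y ∈ {4}
  x = 2: [0↦1, 1↦4, 2↦0, 3↦1, 4↦5, 5↦3, 6↦0]  zeros at y ∈ {2, 6}
  x = 3: [0↦6, 1↦0, 2↦3, 3↦6, 4↦0, 5↦4, 6↦2]  zeros at y ∈ {1, 4}
  x = 4: [0↦1, 1↦3, 2↦2, 3↦3, 4↦4, 5↦3, 6↦5]  zeros at y ∈ ∅
  x = 5: [0↦5, 1↦4, 2↦2, 3↦4, 4↦1, 5↦5, 6↦0]  zeros at y ∈ {6}
  x = 6: [0↦2, 1↦1, 2↦1, 3↦0, 4↦3, 5↦1, 6↦6]  zeros at y ∈ {3}
Collecting zeros: affine points = {(0, 6), (1, 4), (2, 2), (2, 6), (3, 1), (3, 4), (5, 6), (6, 3)}.
Total count |C(F_7)_aff| = 8.


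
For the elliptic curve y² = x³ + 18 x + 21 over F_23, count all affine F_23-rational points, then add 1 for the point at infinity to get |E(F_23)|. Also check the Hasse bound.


Affine points = {(5, 11), (5, 12), (6, 0), (11, 3), (11, 20), (14, 2), (14, 21), (15, 3), (15, 20), (16, 9), (16, 14), (18, 6), (18, 17), (19, 0), (20, 3), (20, 20), (21, 0), (22, 5), (22, 18)}; affine count = 19; |E(F_23)| = 20.

Discriminant check: Δ ∝ 4a³ + 27b² = 4·18³ + 27·21² = 4·5832 + 27·441 ≡ 22 (mod 23). Nonzero ⇒ E is nonsingular.
For each x ∈ F_23, compute rhs = x³ + 18·x + 21 mod 23, then count y ∈ F_23 with y² ≡ rhs.
  x = 0: rhs = 21, matching y values: none (0 points).
  x = 1: rhs = 17, matching y values: none (0 points).
  x = 2: rhs = 19, matching y values: none (0 points).
  x = 3: rhs = 10, matching y values: none (0 points).
  x = 4: rhs = 19, matching y values: none (0 points).
  x = 5: rhs = 6, matching y values: 11, 12 (2 points).
  x = 6: rhs = 0, matching y values: 0 (1 points).
  x = 7: rhs = 7, matching y values: none (0 points).
  x = 8: rhs = 10, matching y values: none (0 points).
  x = 9: rhs = 15, matching y values: none (0 points).
  x = 10: rhs = 5, matching y values: none (0 points).
  x = 11: rhs = 9, matching y values: 3, 20 (2 points).
  x = 12: rhs = 10, matching y values: none (0 points).
  x = 13: rhs = 14, matching y values: none (0 points).
  x = 14: rhs = 4, matching y values: 2, 21 (2 points).
  x = 15: rhs = 9, matching y values: 3, 20 (2 points).
  x = 16: rhs = 12, matching y values: 9, 14 (2 points).
  x = 17: rhs = 19, matching y values: none (0 points).
  x = 18: rhs = 13, matching y values: 6, 17 (2 points).
  x = 19: rhs = 0, matching y values: 0 (1 points).
  x = 20: rhs = 9, matching y values: 3, 20 (2 points).
  x = 21: rhs = 0, matching y values: 0 (1 points).
  x = 22: rhs = 2, matching y values: 5, 18 (2 points).
Total affine count: 19.
Full point count |E(F_23)| = 19 + 1 = 20.
Hasse bound: |20 − (23+1)| = |-4| = 4 ≤ 2√23 ≈ 9.5917 ✓.


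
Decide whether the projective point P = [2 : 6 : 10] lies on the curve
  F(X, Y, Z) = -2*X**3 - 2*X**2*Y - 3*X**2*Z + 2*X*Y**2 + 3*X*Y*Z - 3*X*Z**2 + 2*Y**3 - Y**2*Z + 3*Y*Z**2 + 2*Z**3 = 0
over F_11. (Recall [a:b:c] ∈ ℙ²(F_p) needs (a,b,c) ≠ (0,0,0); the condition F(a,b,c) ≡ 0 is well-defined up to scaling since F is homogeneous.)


F(2,6,10) ≡ 6 (mod 11); P is NOT on the curve.

Evaluate F(2, 6, 10) term-by-term (mod 11).
  -2*X**3 ↦ -2·8·1·1 = -16
  -2*X**2*Y ↦ -2·4·6·1 = -48
  -3*X**2*Z ↦ -3·4·1·10 = -120
  2*X*Y**2 ↦ 2·2·36·1 = 144
  3*X*Y*Z ↦ 3·2·6·10 = 360
  -3*X*Z**2 ↦ -3·2·1·100 = -600
  2*Y**3 ↦ 2·1·216·1 = 432
  -Y**2*Z ↦ -1·1·36·10 = -360
  3*Y*Z**2 ↦ 3·1·6·100 = 1800
  2*Z**3 ↦ 2·1·1·1000 = 2000
Sum: F(2, 6, 10) = (-16) + (-48) + (-120) + (144) + (360) + (-600) + (432) + (-360) + (1800) + (2000) = 3592.
Reducing mod 11: 3592 ≡ 6 (mod 11).
Since F(a, b, c) ≡ 6 ≠ 0 (mod 11), P does NOT lie on the curve.


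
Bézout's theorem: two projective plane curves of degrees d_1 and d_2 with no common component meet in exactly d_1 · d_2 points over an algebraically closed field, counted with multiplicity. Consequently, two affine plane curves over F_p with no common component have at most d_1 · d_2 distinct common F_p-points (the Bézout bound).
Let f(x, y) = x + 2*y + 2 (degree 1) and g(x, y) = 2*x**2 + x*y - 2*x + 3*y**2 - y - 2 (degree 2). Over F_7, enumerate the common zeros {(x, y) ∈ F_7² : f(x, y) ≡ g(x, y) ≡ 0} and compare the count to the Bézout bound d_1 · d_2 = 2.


Common zeros: ∅; count = 0; Bézout bound = 2.

deg(f) = 1, deg(g) = 2, so Bézout bound = 2.
Scan x ∈ F_7. For each x, list the y ∈ F_7 with f(x, y) ≡ 0 and those with g(x, y) ≡ 0 (mod 7); the common zeros in that column are the intersection.
  x = 0: f ≡ 0 at y ∈ {6}; g ≡ 0 at y ∈ {1, 4}; common: ∅.
  x = 1: f ≡ 0 at y ∈ {2}; g ≡ 0 at y ∈ ∅; common: ∅.
  x = 2: f ≡ 0 at y ∈ {5}; g ≡ 0 at y ∈ ∅; common: ∅.
  x = 3: f ≡ 0 at y ∈ {1}; g ≡ 0 at y ∈ ∅; common: ∅.
  x = 4: f ≡ 0 at y ∈ {4}; g ≡ 0 at y ∈ {1, 5}; common: ∅.
  x = 5: f ≡ 0 at y ∈ {0}; g ≡ 0 at y ∈ {3, 5}; common: ∅.
  x = 6: f ≡ 0 at y ∈ {3}; g ≡ 0 at y ∈ {4, 6}; common: ∅.
Collecting: common zeros = ∅, so the count is 0.
Comparison with the Bézout bound: 0 ≤ 2 = deg(f)·deg(g), as expected for curves with no common component (the affine F_7-count falls short of the bound because intersections may lie at infinity, over extension fields, or carry multiplicity).


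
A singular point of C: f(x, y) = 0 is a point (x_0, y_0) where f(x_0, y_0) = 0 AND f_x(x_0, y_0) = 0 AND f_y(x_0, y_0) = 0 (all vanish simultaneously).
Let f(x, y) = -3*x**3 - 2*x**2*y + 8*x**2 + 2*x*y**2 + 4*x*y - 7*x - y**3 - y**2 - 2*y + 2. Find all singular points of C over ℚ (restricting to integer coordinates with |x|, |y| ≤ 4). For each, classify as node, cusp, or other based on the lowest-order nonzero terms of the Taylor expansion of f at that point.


Singular points: {(1, 0)}; classification: node.

Compute partial derivatives:
  f_x = -9*x**2 - 4*x*y + 16*x + 2*y**2 + 4*y - 7.
  f_y = -2*x**2 + 4*x*y + 4*x - 3*y**2 - 2*y - 2.
Scan x_0 ∈ {−4, ..., 4}. For each x_0, f_y(x_0, y) is a polynomial in y; find its integer roots y ∈ {−4, ..., 4}, then test f_x and f at those candidates.
  x = -4: f_y(-4, y) = -3*y**2 - 18*y - 50; no integer root y with |y| ≤ 4.
  x = -3: f_y(-3, y) = -3*y**2 - 14*y - 32; no integer root y with |y| ≤ 4.
  x = -2: f_y(-2, y) = -3*y**2 - 10*y - 18; no integer root y with |y| ≤ 4.
  x = -1: f_y(-1, y) = -3*y**2 - 6*y - 8; no integer root y with |y| ≤ 4.
  x = 0: f_y(0, y) = -3*y**2 - 2*y - 2; no integer root y with |y| ≤ 4.
  x = 1: f_y(1, y) = -3*y**2 + 2*y; vanishes at y ∈ {0}. (1, 0): f_x = 0, f = 0 — SINGULAR.
  x = 2: f_y(2, y) = -3*y**2 + 6*y - 2; no integer root y with |y| ≤ 4.
  x = 3: f_y(3, y) = -3*y**2 + 10*y - 8; vanishes at y ∈ {2}. (3, 2): f_x = -48 ≠ 0.
  x = 4: f_y(4, y) = -3*y**2 + 14*y - 18; no integer root y with |y| ≤ 4.
Only singular point on the grid: (1, 0).
Classify: substitute x = 1 + u, y = 0 + v and expand: f = -3*u**3 - 2*u**2*v - u**2 + 2*u*v**2 - v**3 + v**2.
No constant or linear terms (consistent with a singular point). Quadratic part: -u**2 + v**2. Cubic part: -3*u**3 - 2*u**2*v + 2*u*v**2 - v**3.
The quadratic part v**2 - u**2 = (v − u)(v + u) splits into two distinct linear factors, so there are two distinct tangent lines y − 0 = ±(x − 1) — this is a node (ordinary double point).
Classification: node.


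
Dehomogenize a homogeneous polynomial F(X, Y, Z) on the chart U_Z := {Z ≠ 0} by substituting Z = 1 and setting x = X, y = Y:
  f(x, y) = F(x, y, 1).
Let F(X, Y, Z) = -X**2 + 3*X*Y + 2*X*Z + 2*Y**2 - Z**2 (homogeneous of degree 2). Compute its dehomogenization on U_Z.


f(x, y) = -x**2 + 3*x*y + 2*x + 2*y**2 - 1

On U_Z we set Z = 1. Each monomial c·X^i·Y^j·Z^k in F becomes c·x^i·y^j·1^k = c·x^i·y^j.
Substituting Z = 1: F(X, Y, 1) = -x**2 + 3*x*y + 2*x + 2*y**2 - 1.
Note: deg(f) ≤ deg(F) = 2; strict inequality happens when F is divisible by Z (lost terms).


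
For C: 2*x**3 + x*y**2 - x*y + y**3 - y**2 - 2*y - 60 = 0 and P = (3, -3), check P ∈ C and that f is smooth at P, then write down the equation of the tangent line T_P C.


Tangent line at P: 66*x + 10*y - 168 = 0.

Step 1: f(3, -3) = 0, so P lies on C.
Step 2: partial derivatives
  f_x(x, y) = 6*x**2 + y**2 - y, f_y(x, y) = 2*x*y - x + 3*y**2 - 2*y - 2.
  f_x(P) = 66, f_y(P) = 10 (gradient nonzero, so P is smooth).
Step 3: tangent line at P: 66·(x − 3) + 10·(y − -3) = 0.
Expanding: 66*x + 10*y - 168 = 0.


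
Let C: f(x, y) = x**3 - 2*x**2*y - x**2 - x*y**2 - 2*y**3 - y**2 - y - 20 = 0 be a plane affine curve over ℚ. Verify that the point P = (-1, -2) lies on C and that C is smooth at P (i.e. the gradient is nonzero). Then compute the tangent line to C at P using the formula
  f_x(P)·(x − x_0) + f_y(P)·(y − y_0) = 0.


Tangent line at P: -7*x - 27*y - 61 = 0.

Step 1: f(-1, -2) = 0, so P lies on C.
Step 2: partial derivatives
  f_x(x, y) = 3*x**2 - 4*x*y - 2*x - y**2, f_y(x, y) = -2*x**2 - 2*x*y - 6*y**2 - 2*y - 1.
  f_x(P) = -7, f_y(P) = -27 (gradient nonzero, so P is smooth).
Step 3: tangent line at P: -7·(x − -1) + -27·(y − -2) = 0.
Expanding: -7*x - 27*y - 61 = 0.


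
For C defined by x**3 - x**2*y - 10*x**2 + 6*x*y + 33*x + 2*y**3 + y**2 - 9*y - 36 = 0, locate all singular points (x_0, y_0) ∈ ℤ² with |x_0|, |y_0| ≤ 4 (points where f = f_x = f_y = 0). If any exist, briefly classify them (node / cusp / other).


Singular points: {(3, 0)}; classification: node.

Compute partial derivatives:
  f_x = 3*x**2 - 2*x*y - 20*x + 6*y + 33.
  f_y = -x**2 + 6*x + 6*y**2 + 2*y - 9.
Scan x_0 ∈ {−4, ..., 4}. For each x_0, f_y(x_0, y) is a polynomial in y; find its integer roots y ∈ {−4, ..., 4}, then test f_x and f at those candidates.
  x = -4: f_y(-4, y) = 6*y**2 + 2*y - 49; no integer root y with |y| ≤ 4.
  x = -3: f_y(-3, y) = 6*y**2 + 2*y - 36; no integer root y with |y| ≤ 4.
  x = -2: f_y(-2, y) = 6*y**2 + 2*y - 25; no integer root y with |y| ≤ 4.
  x = -1: f_y(-1, y) = 6*y**2 + 2*y - 16; no integer root y with |y| ≤ 4.
  x = 0: f_y(0, y) = 6*y**2 + 2*y - 9; no integer root y with |y| ≤ 4.
  x = 1: f_y(1, y) = 6*y**2 + 2*y - 4; vanishes at y ∈ {-1}. (1, -1): f_x = 12 ≠ 0.
  x = 2: f_y(2, y) = 6*y**2 + 2*y - 1; no integer root y with |y| ≤ 4.
  x = 3: f_y(3, y) = 6*y**2 + 2*y; vanishes at y ∈ {0}. (3, 0): f_x = 0, f = 0 — SINGULAR.
  x = 4: f_y(4, y) = 6*y**2 + 2*y - 1; no integer root y with |y| ≤ 4.
Only singular point on the grid: (3, 0).
Classify: substitute x = 3 + u, y = 0 + v and expand: f = u**3 - u**2*v - u**2 + 2*v**3 + v**2.
No constant or linear terms (consistent with a singular point). Quadratic part: -u**2 + v**2. Cubic part: u**3 - u**2*v + 2*v**3.
The quadratic part v**2 - u**2 = (v − u)(v + u) splits into two distinct linear factors, so there are two distinct tangent lines y − 0 = ±(x − 3) — this is a node (ordinary double point).
Classification: node.


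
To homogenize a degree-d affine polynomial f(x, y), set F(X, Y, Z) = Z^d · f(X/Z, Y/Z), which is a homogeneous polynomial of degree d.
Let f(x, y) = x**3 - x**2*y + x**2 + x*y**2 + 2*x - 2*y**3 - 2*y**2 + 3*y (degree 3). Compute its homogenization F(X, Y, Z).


F(X, Y, Z) = X**3 - X**2*Y + X**2*Z + X*Y**2 + 2*X*Z**2 - 2*Y**3 - 2*Y**2*Z + 3*Y*Z**2

deg(f) = 3.
Substitute x = X/Z, y = Y/Z into f, then multiply by Z^3.
  monomial 1·x^3·y^0 ↦ 1·X^3·Y^0·Z^0.
  monomial -1·x^2·y^1 ↦ -1·X^2·Y^1·Z^0.
  monomial 1·x^2·y^0 ↦ 1·X^2·Y^0·Z^1.
  monomial 1·x^1·y^2 ↦ 1·X^1·Y^2·Z^0.
  monomial 2·x^1·y^0 ↦ 2·X^1·Y^0·Z^2.
  monomial -2·x^0·y^3 ↦ -2·X^0·Y^3·Z^0.
  monomial -2·x^0·y^2 ↦ -2·X^0·Y^2·Z^1.
  monomial 3·x^0·y^1 ↦ 3·X^0·Y^1·Z^2.
Collecting: F(X, Y, Z) = X**3 - X**2*Y + X**2*Z + X*Y**2 + 2*X*Z**2 - 2*Y**3 - 2*Y**2*Z + 3*Y*Z**2.


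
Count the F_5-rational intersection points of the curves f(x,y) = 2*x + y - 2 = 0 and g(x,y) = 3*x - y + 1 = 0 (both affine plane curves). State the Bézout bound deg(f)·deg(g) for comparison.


Common zeros: ∅; count = 0; Bézout bound = 1.

deg(f) = 1, deg(g) = 1, so Bézout bound = 1.
Scan x ∈ F_5. For each x, list the y ∈ F_5 with f(x, y) ≡ 0 and those with g(x, y) ≡ 0 (mod 5); the common zeros in that column are the intersection.
  x = 0: f ≡ 0 at y ∈ {2}; g ≡ 0 at y ∈ {1}; common: ∅.
  x = 1: f ≡ 0 at y ∈ {0}; g ≡ 0 at y ∈ {4}; common: ∅.
  x = 2: f ≡ 0 at y ∈ {3}; g ≡ 0 at y ∈ {2}; common: ∅.
  x = 3: f ≡ 0 at y ∈ {1}; g ≡ 0 at y ∈ {0}; common: ∅.
  x = 4: f ≡ 0 at y ∈ {4}; g ≡ 0 at y ∈ {3}; common: ∅.
Collecting: common zeros = ∅, so the count is 0.
Comparison with the Bézout bound: 0 ≤ 1 = deg(f)·deg(g), as expected for curves with no common component (the affine F_5-count falls short of the bound because intersections may lie at infinity, over extension fields, or carry multiplicity).


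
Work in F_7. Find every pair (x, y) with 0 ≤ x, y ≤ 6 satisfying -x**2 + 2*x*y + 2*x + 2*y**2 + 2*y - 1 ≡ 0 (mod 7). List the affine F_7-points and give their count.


Affine F_7-points: {(1, 0), (1, 5), (2, 1), (2, 3), (4, 4), (4, 5), (6, 3), (6, 4)}; count = 8.

For each of the 49 pairs (x, y) ∈ F_7², evaluate f(x, y) mod 7. Record the zeros.
  x = 0: [0↦6, 1↦3, 2↦4, 3↦2, 4↦4, 5↦3, 6↦6]  zeros at y ∈ ∅
  x = 1: [0↦0, 1↦6, 2↦2, 3↦2, 4↦6, 5↦0, 6↦5]  zeros at y ∈ {0, 5}
  x = 2: [0↦6, 1↦0, 2↦5, 3↦0, 4↦6, 5↦2, 6↦2]  zeros at y ∈ {1, 3}
  x = 3: [0↦3, 1↦6, 2↦6, 3↦3, 4↦4, 5↦2, 6↦4]  zeros at y ∈ ∅
  x = 4: [0↦5, 1↦3, 2↦5, 3↦4, 4↦0, 5↦0, 6↦4]  zeros at y ∈ {4, 5}
  x = 5: [0↦5, 1↦5, 2↦2, 3↦3, 4↦1, 5↦3, 6↦2]  zeros at y ∈ ∅
  x = 6: [0↦3, 1↦5, 2↦4, 3↦0, 4↦0, 5↦4, 6↦5]  zeros at y ∈ {3, 4}
Collecting zeros: affine points = {(1, 0), (1, 5), (2, 1), (2, 3), (4, 4), (4, 5), (6, 3), (6, 4)}.
Total count |C(F_7)_aff| = 8.


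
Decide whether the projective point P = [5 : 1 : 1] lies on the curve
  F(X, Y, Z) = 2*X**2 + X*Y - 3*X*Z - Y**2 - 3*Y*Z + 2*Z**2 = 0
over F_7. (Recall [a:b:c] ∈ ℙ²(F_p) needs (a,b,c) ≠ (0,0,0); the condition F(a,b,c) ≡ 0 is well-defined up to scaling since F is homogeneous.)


F(5,1,1) ≡ 3 (mod 7); P is NOT on the curve.

Evaluate F(5, 1, 1) term-by-term (mod 7).
  2*X**2 ↦ 2·25·1·1 = 50
  X*Y ↦ 1·5·1·1 = 5
  -3*X*Z ↦ -3·5·1·1 = -15
  -Y**2 ↦ -1·1·1·1 = -1
  -3*Y*Z ↦ -3·1·1·1 = -3
  2*Z**2 ↦ 2·1·1·1 = 2
Sum: F(5, 1, 1) = (50) + (5) + (-15) + (-1) + (-3) + (2) = 38.
Reducing mod 7: 38 ≡ 3 (mod 7).
Since F(a, b, c) ≡ 3 ≠ 0 (mod 7), P does NOT lie on the curve.


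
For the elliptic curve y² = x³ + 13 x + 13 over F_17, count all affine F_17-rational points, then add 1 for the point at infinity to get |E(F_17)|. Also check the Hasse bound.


Affine points = {(0, 8), (0, 9), (2, 8), (2, 9), (5, 4), (5, 13), (6, 1), (6, 16), (8, 0), (9, 3), (9, 14), (10, 2), (10, 15), (11, 5), (11, 12), (13, 4), (13, 13), (14, 7), (14, 10), (15, 8), (15, 9), (16, 4), (16, 13)}; affine count = 23; |E(F_17)| = 24.

Discriminant check: Δ ∝ 4a³ + 27b² = 4·13³ + 27·13² = 4·2197 + 27·169 ≡ 6 (mod 17). Nonzero ⇒ E is nonsingular.
For each x ∈ F_17, compute rhs = x³ + 13·x + 13 mod 17, then count y ∈ F_17 with y² ≡ rhs.
  x = 0: rhs = 13, matching y values: 8, 9 (2 points).
  x = 1: rhs = 10, matching y values: none (0 points).
  x = 2: rhs = 13, matching y values: 8, 9 (2 points).
  x = 3: rhs = 11, matching y values: none (0 points).
  x = 4: rhs = 10, matching y values: none (0 points).
  x = 5: rhs = 16, matching y values: 4, 13 (2 points).
  x = 6: rhs = 1, matching y values: 1, 16 (2 points).
  x = 7: rhs = 5, matching y values: none (0 points).
  x = 8: rhs = 0, matching y values: 0 (1 points).
  x = 9: rhs = 9, matching y values: 3, 14 (2 points).
  x = 10: rhs = 4, matching y values: 2, 15 (2 points).
  x = 11: rhs = 8, matching y values: 5, 12 (2 points).
  x = 12: rhs = 10, matching y values: none (0 points).
  x = 13: rhs = 16, matching y values: 4, 13 (2 points).
  x = 14: rhs = 15, matching y values: 7, 10 (2 points).
  x = 15: rhs = 13, matching y values: 8, 9 (2 points).
  x = 16: rhs = 16, matching y values: 4, 13 (2 points).
Total affine count: 23.
Full point count |E(F_17)| = 23 + 1 = 24.
Hasse bound: |24 − (17+1)| = |6| = 6 ≤ 2√17 ≈ 8.2462 ✓.


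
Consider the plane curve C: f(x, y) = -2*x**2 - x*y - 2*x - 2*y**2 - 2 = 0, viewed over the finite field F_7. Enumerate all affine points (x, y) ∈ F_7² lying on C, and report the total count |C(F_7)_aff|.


Affine F_7-points: {(1, 4), (1, 6), (2, 0), (2, 6), (3, 4), (3, 5), (4, 0), (4, 5)}; count = 8.

For each of the 49 pairs (x, y) ∈ F_7², evaluate f(x, y) mod 7. Record the zeros.
  x = 0: [0↦5, 1↦3, 2↦4, 3↦1, 4↦1, 5↦4, 6↦3]  zeros at y ∈ ∅
  x = 1: [0↦1, 1↦5, 2↦5, 3↦1, 4↦0, 5↦2, 6↦0]  zeros at y ∈ {4, 6}
  x = 2: [0↦0, 1↦3, 2↦2, 3↦4, 4↦2, 5↦3, 6↦0]  zeros at y ∈ {0, 6}
  x = 3: [0↦2, 1↦4, 2↦2, 3↦3, 4↦0, 5↦0, 6↦3]  zeros at y ∈ {4, 5}
  x = 4: [0↦0, 1↦1, 2↦5, 3↦5, 4↦1, 5↦0, 6↦2]  zeros at y ∈ {0, 5}
  x = 5: [0↦1, 1↦1, 2↦4, 3↦3, 4↦5, 5↦3, 6↦4]  zeros at y ∈ ∅
  x = 6: [0↦5, 1↦4, 2↦6, 3↦4, 4↦5, 5↦2, 6↦2]  zeros at y ∈ ∅
Collecting zeros: affine points = {(1, 4), (1, 6), (2, 0), (2, 6), (3, 4), (3, 5), (4, 0), (4, 5)}.
Total count |C(F_7)_aff| = 8.


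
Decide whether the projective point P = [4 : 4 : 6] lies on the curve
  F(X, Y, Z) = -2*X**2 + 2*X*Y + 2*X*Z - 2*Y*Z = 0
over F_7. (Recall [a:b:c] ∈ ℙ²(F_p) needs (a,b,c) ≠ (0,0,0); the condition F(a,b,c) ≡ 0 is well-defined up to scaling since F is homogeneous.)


F(4,4,6) ≡ 0 (mod 7); P is on the curve.

Evaluate F(4, 4, 6) term-by-term (mod 7).
  -2*X**2 ↦ -2·16·1·1 = -32
  2*X*Y ↦ 2·4·4·1 = 32
  2*X*Z ↦ 2·4·1·6 = 48
  -2*Y*Z ↦ -2·1·4·6 = -48
Sum: F(4, 4, 6) = (-32) + (32) + (48) + (-48) = 0.
Reducing mod 7: 0 ≡ 0 (mod 7).
Since F(a, b, c) ≡ 0 (mod 7), P lies on the curve.


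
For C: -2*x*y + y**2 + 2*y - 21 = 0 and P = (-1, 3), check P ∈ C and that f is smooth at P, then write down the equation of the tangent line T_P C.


Tangent line at P: -6*x + 10*y - 36 = 0.

Step 1: f(-1, 3) = 0, so P lies on C.
Step 2: partial derivatives
  f_x(x, y) = -2*y, f_y(x, y) = -2*x + 2*y + 2.
  f_x(P) = -6, f_y(P) = 10 (gradient nonzero, so P is smooth).
Step 3: tangent line at P: -6·(x − -1) + 10·(y − 3) = 0.
Expanding: -6*x + 10*y - 36 = 0.


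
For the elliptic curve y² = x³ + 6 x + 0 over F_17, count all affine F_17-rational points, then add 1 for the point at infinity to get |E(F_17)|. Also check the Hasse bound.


Affine points = {(0, 0), (5, 6), (5, 11), (8, 4), (8, 13), (9, 1), (9, 16), (12, 7), (12, 10)}; affine count = 9; |E(F_17)| = 10.

Discriminant check: Δ ∝ 4a³ + 27b² = 4·6³ + 27·0² = 4·216 + 27·0 ≡ 14 (mod 17). Nonzero ⇒ E is nonsingular.
For each x ∈ F_17, compute rhs = x³ + 6·x + 0 mod 17, then count y ∈ F_17 with y² ≡ rhs.
  x = 0: rhs = 0, matching y values: 0 (1 points).
  x = 1: rhs = 7, matching y values: none (0 points).
  x = 2: rhs = 3, matching y values: none (0 points).
  x = 3: rhs = 11, matching y values: none (0 points).
  x = 4: rhs = 3, matching y values: none (0 points).
  x = 5: rhs = 2, matching y values: 6, 11 (2 points).
  x = 6: rhs = 14, matching y values: none (0 points).
  x = 7: rhs = 11, matching y values: none (0 points).
  x = 8: rhs = 16, matching y values: 4, 13 (2 points).
  x = 9: rhs = 1, matching y values: 1, 16 (2 points).
  x = 10: rhs = 6, matching y values: none (0 points).
  x = 11: rhs = 3, matching y values: none (0 points).
  x = 12: rhs = 15, matching y values: 7, 10 (2 points).
  x = 13: rhs = 14, matching y values: none (0 points).
  x = 14: rhs = 6, matching y values: none (0 points).
  x = 15: rhs = 14, matching y values: none (0 points).
  x = 16: rhs = 10, matching y values: none (0 points).
Total affine count: 9.
Full point count |E(F_17)| = 9 + 1 = 10.
Hasse bound: |10 − (17+1)| = |-8| = 8 ≤ 2√17 ≈ 8.2462 ✓.


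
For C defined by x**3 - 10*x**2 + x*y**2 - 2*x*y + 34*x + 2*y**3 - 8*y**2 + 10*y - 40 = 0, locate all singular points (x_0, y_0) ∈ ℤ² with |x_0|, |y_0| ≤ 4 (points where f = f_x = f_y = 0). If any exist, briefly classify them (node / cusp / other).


Singular points: {(3, 1)}; classification: node.

Compute partial derivatives:
  f_x = 3*x**2 - 20*x + y**2 - 2*y + 34.
  f_y = 2*x*y - 2*x + 6*y**2 - 16*y + 10.
Scan x_0 ∈ {−4, ..., 4}. For each x_0, f_y(x_0, y) is a polynomial in y; find its integer roots y ∈ {−4, ..., 4}, then test f_x and f at those candidates.
  x = -4: f_y(-4, y) = 6*y**2 - 24*y + 18; vanishes at y ∈ {1, 3}. (-4, 1): f_x = 161 ≠ 0; (-4, 3): f_x = 165 ≠ 0.
  x = -3: f_y(-3, y) = 6*y**2 - 22*y + 16; vanishes at y ∈ {1}. (-3, 1): f_x = 120 ≠ 0.
  x = -2: f_y(-2, y) = 6*y**2 - 20*y + 14; vanishes at y ∈ {1}. (-2, 1): f_x = 85 ≠ 0.
  x = -1: f_y(-1, y) = 6*y**2 - 18*y + 12; vanishes at y ∈ {1, 2}. (-1, 1): f_x = 56 ≠ 0; (-1, 2): f_x = 57 ≠ 0.
  x = 0: f_y(0, y) = 6*y**2 - 16*y + 10; vanishes at y ∈ {1}. (0, 1): f_x = 33 ≠ 0.
  x = 1: f_y(1, y) = 6*y**2 - 14*y + 8; vanishes at y ∈ {1}. (1, 1): f_x = 16 ≠ 0.
  x = 2: f_y(2, y) = 6*y**2 - 12*y + 6; vanishes at y ∈ {1}. (2, 1): f_x = 5 ≠ 0.
  x = 3: f_y(3, y) = 6*y**2 - 10*y + 4; vanishes at y ∈ {1}. (3, 1): f_x = 0, f = 0 — SINGULAR.
  x = 4: f_y(4, y) = 6*y**2 - 8*y + 2; vanishes at y ∈ {1}. (4, 1): f_x = 1 ≠ 0.
Only singular point on the grid: (3, 1).
Classify: substitute x = 3 + u, y = 1 + v and expand: f = u**3 - u**2 + u*v**2 + 2*v**3 + v**2.
No constant or linear terms (consistent with a singular point). Quadratic part: -u**2 + v**2. Cubic part: u**3 + u*v**2 + 2*v**3.
The quadratic part v**2 - u**2 = (v − u)(v + u) splits into two distinct linear factors, so there are two distinct tangent lines y − 1 = ±(x − 3) — this is a node (ordinary double point).
Classification: node.


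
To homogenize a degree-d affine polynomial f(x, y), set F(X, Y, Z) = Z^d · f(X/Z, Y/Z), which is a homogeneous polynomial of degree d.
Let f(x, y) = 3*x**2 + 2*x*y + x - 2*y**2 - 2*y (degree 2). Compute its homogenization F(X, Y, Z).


F(X, Y, Z) = 3*X**2 + 2*X*Y + X*Z - 2*Y**2 - 2*Y*Z

deg(f) = 2.
Substitute x = X/Z, y = Y/Z into f, then multiply by Z^2.
  monomial 3·x^2·y^0 ↦ 3·X^2·Y^0·Z^0.
  monomial 2·x^1·y^1 ↦ 2·X^1·Y^1·Z^0.
  monomial 1·x^1·y^0 ↦ 1·X^1·Y^0·Z^1.
  monomial -2·x^0·y^2 ↦ -2·X^0·Y^2·Z^0.
  monomial -2·x^0·y^1 ↦ -2·X^0·Y^1·Z^1.
Collecting: F(X, Y, Z) = 3*X**2 + 2*X*Y + X*Z - 2*Y**2 - 2*Y*Z.


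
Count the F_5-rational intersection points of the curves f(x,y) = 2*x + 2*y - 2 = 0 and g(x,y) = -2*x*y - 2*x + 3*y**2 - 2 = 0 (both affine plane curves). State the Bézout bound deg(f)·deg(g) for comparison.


Common zeros: ∅; count = 0; Bézout bound = 2.

deg(f) = 1, deg(g) = 2, so Bézout bound = 2.
Scan x ∈ F_5. For each x, list the y ∈ F_5 with f(x, y) ≡ 0 and those with g(x, y) ≡ 0 (mod 5); the common zeros in that column are the intersection.
  x = 0: f ≡ 0 at y ∈ {1}; g ≡ 0 at y ∈ {2, 3}; common: ∅.
  x = 1: f ≡ 0 at y ∈ {0}; g ≡ 0 at y ∈ ∅; common: ∅.
  x = 2: f ≡ 0 at y ∈ {4}; g ≡ 0 at y ∈ ∅; common: ∅.
  x = 3: f ≡ 0 at y ∈ {3}; g ≡ 0 at y ∈ ∅; common: ∅.
  x = 4: f ≡ 0 at y ∈ {2}; g ≡ 0 at y ∈ {0, 1}; common: ∅.
Collecting: common zeros = ∅, so the count is 0.
Comparison with the Bézout bound: 0 ≤ 2 = deg(f)·deg(g), as expected for curves with no common component (the affine F_5-count falls short of the bound because intersections may lie at infinity, over extension fields, or carry multiplicity).
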